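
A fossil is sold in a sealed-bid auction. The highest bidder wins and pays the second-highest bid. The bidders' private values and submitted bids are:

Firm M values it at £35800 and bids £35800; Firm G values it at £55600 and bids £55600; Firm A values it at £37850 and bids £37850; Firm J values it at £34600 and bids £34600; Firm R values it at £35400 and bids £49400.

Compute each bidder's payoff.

Payoffs: Firm M £0, Firm G £6200, Firm A £0, Firm J £0, Firm R £0.

Bids in descending order: Firm G £55600; Firm R £49400; Firm A £37850; Firm M £35800; Firm J £34600.
Firm G has the top bid and wins; the price is the second-highest bid, £49400.
Firm G's payoff = £55600 − £49400 = £6200. All other bidders lose, so their payoff is 0.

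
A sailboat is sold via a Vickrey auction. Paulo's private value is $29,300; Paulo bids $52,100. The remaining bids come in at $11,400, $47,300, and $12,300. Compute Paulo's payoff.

Highest competing bid: $47,300.
Paulo's bid $52,100 is the highest overall, so Paulo wins and pays the second-highest bid, $47,300.
Payoff = value − price = $29,300 − $47,300 = -$18,000.
Overbidding won the item at a price above value — truthful bidding would have avoided this loss.

Payoff = -$18,000.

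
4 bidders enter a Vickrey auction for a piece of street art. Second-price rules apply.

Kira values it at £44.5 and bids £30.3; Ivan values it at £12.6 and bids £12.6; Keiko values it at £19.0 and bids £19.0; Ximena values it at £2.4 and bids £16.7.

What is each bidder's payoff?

Payoffs: Kira £25.5, Ivan £0.0, Keiko £0.0, Ximena £0.0.

Sorted high to low: Kira £30.3 > Keiko £19.0 > Ximena £16.7 > Ivan £12.6.
Kira has the top bid and wins; the price is the second-highest bid, £19.0.
Kira's payoff = £44.5 − £19.0 = £25.5. All other bidders lose, so their payoff is 0.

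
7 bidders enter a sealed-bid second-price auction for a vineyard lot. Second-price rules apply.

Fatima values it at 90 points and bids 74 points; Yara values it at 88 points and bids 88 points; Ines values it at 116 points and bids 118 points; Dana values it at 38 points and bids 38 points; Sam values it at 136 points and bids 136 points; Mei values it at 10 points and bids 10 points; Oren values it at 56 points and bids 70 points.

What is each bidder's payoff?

Payoffs: Fatima 0 points, Yara 0 points, Ines 0 points, Dana 0 points, Sam 18 points, Mei 0 points, Oren 0 points.

Ordered from highest: Sam 136 points; Ines 118 points; Yara 88 points; Fatima 74 points; Oren 70 points; Dana 38 points; Mei 10 points.
Sam has the top bid and wins; the price is the second-highest bid, 118 points.
Sam's payoff = 136 points − 118 points = 18 points. All other bidders lose, so their payoff is 0.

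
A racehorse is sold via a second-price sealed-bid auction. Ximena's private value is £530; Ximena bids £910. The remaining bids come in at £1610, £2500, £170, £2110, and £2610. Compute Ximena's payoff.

Highest competing bid: £2610.
Ximena's bid £910 is not the highest, so Ximena loses, pays nothing, and earns zero payoff.

Ximena's payoff: £0.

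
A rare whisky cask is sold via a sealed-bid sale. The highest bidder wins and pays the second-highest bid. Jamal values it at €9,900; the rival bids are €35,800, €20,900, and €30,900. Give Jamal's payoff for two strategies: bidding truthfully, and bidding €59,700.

The highest competing bid is €35,800.
Bidding truthfully at €9,900: the top bid is €35,800 (a rival), so Jamal loses. Payoff = €0.
Bidding €59,700: Jamal has the top bid, wins, and pays the second-highest bid €35,800. Payoff = €9,900 − €35,800 = -€25,900.

Truthful: €0; alternative: -€25,900.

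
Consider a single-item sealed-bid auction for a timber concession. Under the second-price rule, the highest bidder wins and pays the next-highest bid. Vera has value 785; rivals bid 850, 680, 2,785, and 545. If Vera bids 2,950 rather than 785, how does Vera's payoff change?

The highest competing bid is 2,785.
Bidding truthfully at 785: the top bid is 2,785 (a rival), so Vera loses. Payoff = 0.
Bidding 2,950: Vera has the top bid, wins, and pays the second-highest bid 2,785. Payoff = 785 − 2,785 = -2,000.
Change = -2,000 − 0 = -2,000.
Deviating from a truthful bid can only lose payoff in a second-price auction — never gain.

Payoff change: -2,000.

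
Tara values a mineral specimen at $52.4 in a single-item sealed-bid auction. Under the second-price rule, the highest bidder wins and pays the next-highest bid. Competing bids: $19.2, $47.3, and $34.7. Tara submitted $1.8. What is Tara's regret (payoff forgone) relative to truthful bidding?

The highest competing bid is $47.3.
Bidding truthfully at $52.4: Tara has the top bid, wins, and pays the second-highest bid $47.3. Payoff = $52.4 − $47.3 = $5.1.
Bidding $1.8: the top bid is $47.3 (a rival), so Tara loses. Payoff = $0.0.
Regret = truthful payoff − actual payoff = $5.1 − $0.0 = $5.1.
This is the dominant-strategy logic: truthful bidding weakly beats any alternative.

Payoff forgone: $5.1.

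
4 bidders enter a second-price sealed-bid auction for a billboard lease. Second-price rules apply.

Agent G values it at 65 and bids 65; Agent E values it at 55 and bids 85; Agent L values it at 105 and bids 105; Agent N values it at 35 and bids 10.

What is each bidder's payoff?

Ordered from highest: Agent L 105, then Agent E 85, then Agent G 65, then Agent N 10.
Agent L has the top bid and wins; the price is the second-highest bid, 85.
Agent L's payoff = 105 − 85 = 20. All other bidders lose, so their payoff is 0.

Payoffs: Agent G 0, Agent E 0, Agent L 20, Agent N 0.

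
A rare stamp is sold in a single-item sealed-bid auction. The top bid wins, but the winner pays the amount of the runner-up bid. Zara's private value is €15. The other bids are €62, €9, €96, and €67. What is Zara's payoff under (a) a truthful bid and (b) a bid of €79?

The highest competing bid is €96.
Bidding truthfully at €15: the top bid is €96 (a rival), so Zara loses. Payoff = €0.
Bidding €79: the top bid is €96 (a rival), so Zara loses. Payoff = €0.
The bid only affects whether you win, not the price — here both bids land on the same side of the top rival bid, so the deviation is payoff-neutral.

Truthful: €0; alternative: €0.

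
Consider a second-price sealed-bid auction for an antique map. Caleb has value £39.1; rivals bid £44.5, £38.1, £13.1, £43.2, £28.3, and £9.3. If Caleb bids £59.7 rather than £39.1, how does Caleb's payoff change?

Payoff change: -£5.4.

The highest competing bid is £44.5.
Bidding truthfully at £39.1: the top bid is £44.5 (a rival), so Caleb loses. Payoff = £0.0.
Bidding £59.7: Caleb has the top bid, wins, and pays the second-highest bid £44.5. Payoff = £39.1 − £44.5 = -£5.4.
Change = -£5.4 − £0.0 = -£5.4.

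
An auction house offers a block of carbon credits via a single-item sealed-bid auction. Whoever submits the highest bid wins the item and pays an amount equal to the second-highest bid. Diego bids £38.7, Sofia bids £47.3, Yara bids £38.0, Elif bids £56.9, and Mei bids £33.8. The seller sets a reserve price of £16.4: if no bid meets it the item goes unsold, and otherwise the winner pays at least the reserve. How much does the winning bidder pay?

Price paid: £47.3.

Ranking the bids: Elif £56.9; Sofia £47.3; Diego £38.7; Yara £38.0; Mei £33.8.
Elif has the highest bid, so Elif wins.
The second-highest bid is £47.3, which exceeds the reserve, so that sets the price.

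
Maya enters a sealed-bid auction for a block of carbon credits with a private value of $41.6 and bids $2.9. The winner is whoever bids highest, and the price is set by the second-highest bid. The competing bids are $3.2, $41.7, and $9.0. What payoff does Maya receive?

Highest competing bid: $41.7.
Maya's bid $2.9 is not the highest, so Maya loses, pays nothing, and earns zero payoff.

$0.0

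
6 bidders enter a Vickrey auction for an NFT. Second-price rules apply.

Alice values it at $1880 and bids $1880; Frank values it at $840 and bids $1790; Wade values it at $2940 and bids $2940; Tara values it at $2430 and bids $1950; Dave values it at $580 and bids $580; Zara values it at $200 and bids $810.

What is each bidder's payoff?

Alice $0, Frank $0, Wade $990, Tara $0, Dave $0, Zara $0.

Ordered from highest: Wade $2940, then Tara $1950, then Alice $1880, then Frank $1790, then Zara $810, then Dave $580.
Wade has the top bid and wins; the price is the second-highest bid, $1950.
Wade's payoff = $2940 − $1950 = $990. All other bidders lose, so their payoff is 0.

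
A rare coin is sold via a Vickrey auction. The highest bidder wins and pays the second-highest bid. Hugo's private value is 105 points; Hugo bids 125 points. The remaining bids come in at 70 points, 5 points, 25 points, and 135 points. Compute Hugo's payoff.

Highest competing bid: 135 points.
Hugo's bid 125 points is not the highest, so Hugo loses, pays nothing, and earns zero payoff.

Hugo's payoff: 0 points.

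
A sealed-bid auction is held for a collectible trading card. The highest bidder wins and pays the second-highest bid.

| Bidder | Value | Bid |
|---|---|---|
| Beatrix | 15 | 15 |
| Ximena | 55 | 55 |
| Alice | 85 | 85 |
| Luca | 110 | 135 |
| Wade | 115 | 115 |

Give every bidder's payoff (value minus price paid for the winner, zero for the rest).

Beatrix 0, Ximena 0, Alice 0, Luca -5, Wade 0.

Ranking the bids: Luca 135, then Wade 115, then Alice 85, then Ximena 55, then Beatrix 15.
Luca has the top bid and wins; the price is the second-highest bid, 115.
Luca's payoff = 110 − 115 = -5. All other bidders lose, so their payoff is 0.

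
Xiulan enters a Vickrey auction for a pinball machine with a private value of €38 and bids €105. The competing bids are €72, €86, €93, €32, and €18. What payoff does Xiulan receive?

-€55

Highest competing bid: €93.
Xiulan's bid €105 is the highest overall, so Xiulan wins and pays the second-highest bid, €93.
Payoff = value − price = €38 − €93 = -€55.
Overbidding won the item at a price above value — truthful bidding would have avoided this loss.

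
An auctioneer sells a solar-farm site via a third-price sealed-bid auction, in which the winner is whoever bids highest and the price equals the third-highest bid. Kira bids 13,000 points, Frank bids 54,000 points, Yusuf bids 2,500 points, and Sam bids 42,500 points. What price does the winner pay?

Ranking the bids: Frank 54,000 points; Sam 42,500 points; Kira 13,000 points; Yusuf 2,500 points.
Frank is the highest bidder, so Frank wins.
Under the third-price rule, the price is the third-highest bid: 13,000 points.

13,000 points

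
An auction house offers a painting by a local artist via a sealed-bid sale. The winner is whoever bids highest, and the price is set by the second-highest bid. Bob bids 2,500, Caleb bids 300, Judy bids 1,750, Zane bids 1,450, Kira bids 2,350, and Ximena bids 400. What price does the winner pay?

Sorted high to low: Bob 2,500; Kira 2,350; Judy 1,750; Zane 1,450; Ximena 400; Caleb 300.
Bob has the highest bid, so Bob wins.
The second-highest bid is 2,350, so that is what Bob pays.

The winner pays 2,350.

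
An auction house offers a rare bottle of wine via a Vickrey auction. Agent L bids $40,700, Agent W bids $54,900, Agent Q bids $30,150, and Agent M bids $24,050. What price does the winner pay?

Bids in descending order: Agent W $54,900; Agent L $40,700; Agent Q $30,150; Agent M $24,050.
Agent W has the highest bid, so Agent W wins.
The second-highest bid is $40,700, so that is what Agent W pays.

$40,700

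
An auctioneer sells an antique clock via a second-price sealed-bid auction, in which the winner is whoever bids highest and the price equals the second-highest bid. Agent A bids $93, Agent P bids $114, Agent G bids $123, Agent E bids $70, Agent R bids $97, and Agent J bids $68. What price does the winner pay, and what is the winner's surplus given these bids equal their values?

Ranking the bids: Agent G $123, then Agent P $114, then Agent R $97, then Agent A $93, then Agent E $70, then Agent J $68.
Agent G is the highest bidder, so Agent G wins.
Under the second-price rule, the price is the second-highest bid: $114.
Surplus = $123 − $114 = $9.

Price $114; surplus $9.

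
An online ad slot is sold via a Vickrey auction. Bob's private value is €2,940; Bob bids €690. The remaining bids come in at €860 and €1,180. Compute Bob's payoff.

Highest competing bid: €1,180.
Bob's bid €690 is not the highest, so Bob loses, pays nothing, and earns zero payoff.

€0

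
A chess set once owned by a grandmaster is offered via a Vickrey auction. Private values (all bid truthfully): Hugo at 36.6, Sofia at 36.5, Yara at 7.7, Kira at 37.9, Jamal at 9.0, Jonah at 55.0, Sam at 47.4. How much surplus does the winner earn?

Ordered from highest: Jonah 55.0, then Sam 47.4, then Kira 37.9, then Hugo 36.6, then Sofia 36.5, then Jamal 9.0, then Yara 7.7.
Jonah wins with the top bid and pays the second-highest, 47.4.
Surplus = 55.0 − 47.4 = 7.6.

7.6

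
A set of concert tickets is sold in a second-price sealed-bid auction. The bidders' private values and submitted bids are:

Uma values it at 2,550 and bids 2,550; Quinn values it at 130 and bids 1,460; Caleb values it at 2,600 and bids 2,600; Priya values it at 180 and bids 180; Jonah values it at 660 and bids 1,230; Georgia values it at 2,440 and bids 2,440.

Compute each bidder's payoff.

Payoffs: Uma 0, Quinn 0, Caleb 50, Priya 0, Jonah 0, Georgia 0.

Ordered from highest: Caleb 2,600; Uma 2,550; Georgia 2,440; Quinn 1,460; Jonah 1,230; Priya 180.
Caleb has the top bid and wins; the price is the second-highest bid, 2,550.
Caleb's payoff = 2,600 − 2,550 = 50. All other bidders lose, so their payoff is 0.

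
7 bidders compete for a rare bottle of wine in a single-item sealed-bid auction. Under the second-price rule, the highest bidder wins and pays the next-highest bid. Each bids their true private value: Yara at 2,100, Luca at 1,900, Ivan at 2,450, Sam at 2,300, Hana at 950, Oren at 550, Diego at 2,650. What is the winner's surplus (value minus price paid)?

200

Ordered from highest: Diego 2,650 > Ivan 2,450 > Sam 2,300 > Yara 2,100 > Luca 1,900 > Hana 950 > Oren 550.
Diego wins with the top bid and pays the second-highest, 2,450.
Surplus = 2,650 − 2,450 = 200.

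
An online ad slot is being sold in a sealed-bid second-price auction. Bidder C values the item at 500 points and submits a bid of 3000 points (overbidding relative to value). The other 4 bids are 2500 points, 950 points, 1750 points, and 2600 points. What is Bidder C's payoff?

-2100 points

Highest competing bid: 2600 points.
Bidder C's bid 3000 points is the highest overall, so Bidder C wins and pays the second-highest bid, 2600 points.
Payoff = value − price = 500 points − 2600 points = -2100 points.
Overbidding won the item at a price above value — truthful bidding would have avoided this loss.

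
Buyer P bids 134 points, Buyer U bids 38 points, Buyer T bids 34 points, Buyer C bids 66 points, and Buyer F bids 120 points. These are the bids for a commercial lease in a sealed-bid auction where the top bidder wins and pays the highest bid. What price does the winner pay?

Bids in descending order: Buyer P 134 points, then Buyer F 120 points, then Buyer C 66 points, then Buyer U 38 points, then Buyer T 34 points.
Buyer P is the highest bidder, so Buyer P wins.
Under the first-price rule, the price is the highest bid: 134 points.

134 points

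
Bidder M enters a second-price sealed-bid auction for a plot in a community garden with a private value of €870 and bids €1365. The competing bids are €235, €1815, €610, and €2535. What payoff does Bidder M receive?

Bidder M's payoff: €0.

Highest competing bid: €2535.
Bidder M's bid €1365 is not the highest, so Bidder M loses, pays nothing, and earns zero payoff.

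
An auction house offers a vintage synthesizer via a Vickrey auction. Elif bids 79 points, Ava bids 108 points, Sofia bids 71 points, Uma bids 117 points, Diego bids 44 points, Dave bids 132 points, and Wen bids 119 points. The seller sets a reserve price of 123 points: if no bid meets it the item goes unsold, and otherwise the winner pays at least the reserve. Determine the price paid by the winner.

The winner pays 123 points.

Bids in descending order: Dave 132 points > Wen 119 points > Uma 117 points > Ava 108 points > Elif 79 points > Sofia 71 points > Diego 44 points.
Dave has the highest bid, so Dave wins.
The second-highest bid is 119 points, but the reserve 123 points is higher, so the price is the reserve.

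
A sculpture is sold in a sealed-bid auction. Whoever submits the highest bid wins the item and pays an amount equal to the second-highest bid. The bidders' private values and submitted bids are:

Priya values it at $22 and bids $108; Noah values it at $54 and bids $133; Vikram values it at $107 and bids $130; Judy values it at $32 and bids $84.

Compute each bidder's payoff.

Priya $0, Noah -$76, Vikram $0, Judy $0.

Sorted high to low: Noah $133; Vikram $130; Priya $108; Judy $84.
Noah has the top bid and wins; the price is the second-highest bid, $130.
Noah's payoff = $54 − $130 = -$76. All other bidders lose, so their payoff is 0.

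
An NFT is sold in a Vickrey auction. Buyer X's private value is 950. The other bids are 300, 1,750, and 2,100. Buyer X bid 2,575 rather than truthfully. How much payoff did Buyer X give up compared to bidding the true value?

The highest competing bid is 2,100.
Bidding truthfully at 950: the top bid is 2,100 (a rival), so Buyer X loses. Payoff = 0.
Bidding 2,575: Buyer X has the top bid, wins, and pays the second-highest bid 2,100. Payoff = 950 − 2,100 = -1,150.
Regret = truthful payoff − actual payoff = 0 − -1,150 = 1,150.

Regret: 1,150.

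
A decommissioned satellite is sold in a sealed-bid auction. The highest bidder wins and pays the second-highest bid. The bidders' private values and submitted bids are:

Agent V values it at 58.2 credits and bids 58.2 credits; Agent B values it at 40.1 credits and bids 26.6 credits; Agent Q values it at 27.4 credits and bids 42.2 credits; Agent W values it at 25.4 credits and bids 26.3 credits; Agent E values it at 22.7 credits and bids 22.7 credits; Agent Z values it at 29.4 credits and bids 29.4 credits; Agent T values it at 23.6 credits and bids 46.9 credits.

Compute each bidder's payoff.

Agent V 11.3 credits, Agent B 0.0 credits, Agent Q 0.0 credits, Agent W 0.0 credits, Agent E 0.0 credits, Agent Z 0.0 credits, Agent T 0.0 credits.

Bids in descending order: Agent V 58.2 credits; Agent T 46.9 credits; Agent Q 42.2 credits; Agent Z 29.4 credits; Agent B 26.6 credits; Agent W 26.3 credits; Agent E 22.7 credits.
Agent V has the top bid and wins; the price is the second-highest bid, 46.9 credits.
Agent V's payoff = 58.2 credits − 46.9 credits = 11.3 credits. All other bidders lose, so their payoff is 0.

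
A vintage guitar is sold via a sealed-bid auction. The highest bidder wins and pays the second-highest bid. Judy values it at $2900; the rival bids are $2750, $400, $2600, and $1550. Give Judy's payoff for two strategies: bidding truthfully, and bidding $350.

The highest competing bid is $2750.
Bidding truthfully at $2900: Judy has the top bid, wins, and pays the second-highest bid $2750. Payoff = $2900 − $2750 = $150.
Bidding $350: the top bid is $2750 (a rival), so Judy loses. Payoff = $0.

Truthful: $150; alternative: $0.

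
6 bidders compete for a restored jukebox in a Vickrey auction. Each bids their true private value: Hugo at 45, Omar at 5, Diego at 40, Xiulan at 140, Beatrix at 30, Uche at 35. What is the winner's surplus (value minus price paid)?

Surplus = 95.

Ranking the bids: Xiulan 140; Hugo 45; Diego 40; Uche 35; Beatrix 30; Omar 5.
Xiulan wins with the top bid and pays the second-highest, 45.
Surplus = 140 − 45 = 95.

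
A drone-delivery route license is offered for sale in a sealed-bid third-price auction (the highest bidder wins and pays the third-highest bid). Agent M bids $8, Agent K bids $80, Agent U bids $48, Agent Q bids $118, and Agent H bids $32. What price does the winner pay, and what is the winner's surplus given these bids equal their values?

Bids in descending order: Agent Q $118 > Agent K $80 > Agent U $48 > Agent H $32 > Agent M $8.
Agent Q is the highest bidder, so Agent Q wins.
Under the third-price rule, the price is the third-highest bid: $48.
Surplus = $118 − $48 = $70.

The winner pays $48 for a surplus of $70.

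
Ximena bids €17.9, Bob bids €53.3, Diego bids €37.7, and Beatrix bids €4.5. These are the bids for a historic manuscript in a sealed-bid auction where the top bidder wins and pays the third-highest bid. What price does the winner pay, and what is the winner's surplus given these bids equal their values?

The winner pays €17.9 for a surplus of €35.4.

Ranking the bids: Bob €53.3, then Diego €37.7, then Ximena €17.9, then Beatrix €4.5.
Bob is the highest bidder, so Bob wins.
Under the third-price rule, the price is the third-highest bid: €17.9.
Surplus = €53.3 − €17.9 = €35.4.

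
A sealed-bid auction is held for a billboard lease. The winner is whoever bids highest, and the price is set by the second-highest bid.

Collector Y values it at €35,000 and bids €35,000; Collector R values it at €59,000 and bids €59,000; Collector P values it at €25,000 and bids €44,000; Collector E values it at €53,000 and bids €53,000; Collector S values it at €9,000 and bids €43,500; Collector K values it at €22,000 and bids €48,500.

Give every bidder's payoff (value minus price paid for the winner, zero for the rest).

Payoffs: Collector Y €0, Collector R €6,000, Collector P €0, Collector E €0, Collector S €0, Collector K €0.

Ranking the bids: Collector R €59,000, then Collector E €53,000, then Collector K €48,500, then Collector P €44,000, then Collector S €43,500, then Collector Y €35,000.
Collector R has the top bid and wins; the price is the second-highest bid, €53,000.
Collector R's payoff = €59,000 − €53,000 = €6,000. All other bidders lose, so their payoff is 0.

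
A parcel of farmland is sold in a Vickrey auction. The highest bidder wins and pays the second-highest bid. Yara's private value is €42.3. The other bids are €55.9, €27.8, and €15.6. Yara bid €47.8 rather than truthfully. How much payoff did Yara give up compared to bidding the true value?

The highest competing bid is €55.9.
Bidding truthfully at €42.3: the top bid is €55.9 (a rival), so Yara loses. Payoff = €0.0.
Bidding €47.8: the top bid is €55.9 (a rival), so Yara loses. Payoff = €0.0.
Regret = truthful payoff − actual payoff = €0.0 − €0.0 = €0.0.

€0.0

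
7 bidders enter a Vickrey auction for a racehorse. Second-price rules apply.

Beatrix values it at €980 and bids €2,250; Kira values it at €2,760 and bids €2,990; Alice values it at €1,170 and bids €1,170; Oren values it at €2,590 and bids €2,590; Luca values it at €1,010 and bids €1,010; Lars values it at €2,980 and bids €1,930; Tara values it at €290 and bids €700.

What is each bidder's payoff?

Ranking the bids: Kira €2,990; Oren €2,590; Beatrix €2,250; Lars €1,930; Alice €1,170; Luca €1,010; Tara €700.
Kira has the top bid and wins; the price is the second-highest bid, €2,590.
Kira's payoff = €2,760 − €2,590 = €170. All other bidders lose, so their payoff is 0.

Payoffs: Beatrix €0, Kira €170, Alice €0, Oren €0, Luca €0, Lars €0, Tara €0.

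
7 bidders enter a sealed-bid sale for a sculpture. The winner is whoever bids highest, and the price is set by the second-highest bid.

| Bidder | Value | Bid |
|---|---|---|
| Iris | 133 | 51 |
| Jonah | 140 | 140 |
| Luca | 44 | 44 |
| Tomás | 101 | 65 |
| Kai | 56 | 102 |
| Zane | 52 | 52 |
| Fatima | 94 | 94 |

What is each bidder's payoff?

Iris 0, Jonah 38, Luca 0, Tomás 0, Kai 0, Zane 0, Fatima 0.

Bids in descending order: Jonah 140 > Kai 102 > Fatima 94 > Tomás 65 > Zane 52 > Iris 51 > Luca 44.
Jonah has the top bid and wins; the price is the second-highest bid, 102.
Jonah's payoff = 140 − 102 = 38. All other bidders lose, so their payoff is 0.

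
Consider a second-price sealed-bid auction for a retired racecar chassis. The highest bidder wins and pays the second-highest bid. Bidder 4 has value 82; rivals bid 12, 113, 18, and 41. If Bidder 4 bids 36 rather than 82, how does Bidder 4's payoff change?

0

The highest competing bid is 113.
Bidding truthfully at 82: the top bid is 113 (a rival), so Bidder 4 loses. Payoff = 0.
Bidding 36: the top bid is 113 (a rival), so Bidder 4 loses. Payoff = 0.
Change = 0 − 0 = 0.
The bid only affects whether you win, not the price — here both bids land on the same side of the top rival bid, so the deviation is payoff-neutral.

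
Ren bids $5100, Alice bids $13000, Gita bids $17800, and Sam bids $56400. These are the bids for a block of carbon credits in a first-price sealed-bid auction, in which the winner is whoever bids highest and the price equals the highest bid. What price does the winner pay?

Ordered from highest: Sam $56400; Gita $17800; Alice $13000; Ren $5100.
Sam is the highest bidder, so Sam wins.
Under the first-price rule, the price is the highest bid: $56400.

Price paid: $56400.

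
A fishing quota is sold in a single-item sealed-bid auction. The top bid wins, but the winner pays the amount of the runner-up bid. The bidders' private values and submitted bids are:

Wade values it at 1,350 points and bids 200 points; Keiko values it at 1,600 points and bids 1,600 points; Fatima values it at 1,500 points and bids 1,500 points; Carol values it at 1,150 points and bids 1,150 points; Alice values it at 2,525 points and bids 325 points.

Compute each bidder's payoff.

Sorted high to low: Keiko 1,600 points > Fatima 1,500 points > Carol 1,150 points > Alice 325 points > Wade 200 points.
Keiko has the top bid and wins; the price is the second-highest bid, 1,500 points.
Keiko's payoff = 1,600 points − 1,500 points = 100 points. All other bidders lose, so their payoff is 0.

Wade 0 points, Keiko 100 points, Fatima 0 points, Carol 0 points, Alice 0 points.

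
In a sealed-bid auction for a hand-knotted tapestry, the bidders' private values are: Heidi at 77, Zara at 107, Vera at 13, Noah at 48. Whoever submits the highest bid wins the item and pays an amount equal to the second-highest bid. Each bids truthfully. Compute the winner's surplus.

Surplus = 30.

Bids in descending order: Zara 107, then Heidi 77, then Noah 48, then Vera 13.
Zara wins with the top bid and pays the second-highest, 77.
Surplus = 107 − 77 = 30.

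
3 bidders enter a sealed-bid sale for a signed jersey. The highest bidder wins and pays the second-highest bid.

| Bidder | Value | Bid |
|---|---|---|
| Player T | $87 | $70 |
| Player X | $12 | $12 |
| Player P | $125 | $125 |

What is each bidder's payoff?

Player T $0, Player X $0, Player P $55.

Sorted high to low: Player P $125, then Player T $70, then Player X $12.
Player P has the top bid and wins; the price is the second-highest bid, $70.
Player P's payoff = $125 − $70 = $55. All other bidders lose, so their payoff is 0.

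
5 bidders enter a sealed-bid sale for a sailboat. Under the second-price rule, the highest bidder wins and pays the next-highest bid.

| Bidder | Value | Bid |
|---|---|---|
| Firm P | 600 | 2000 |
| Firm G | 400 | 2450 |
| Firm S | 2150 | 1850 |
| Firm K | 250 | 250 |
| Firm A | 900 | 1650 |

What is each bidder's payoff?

Sorted high to low: Firm G 2450, then Firm P 2000, then Firm S 1850, then Firm A 1650, then Firm K 250.
Firm G has the top bid and wins; the price is the second-highest bid, 2000.
Firm G's payoff = 400 − 2000 = -1600. All other bidders lose, so their payoff is 0.

Payoffs: Firm P 0, Firm G -1600, Firm S 0, Firm K 0, Firm A 0.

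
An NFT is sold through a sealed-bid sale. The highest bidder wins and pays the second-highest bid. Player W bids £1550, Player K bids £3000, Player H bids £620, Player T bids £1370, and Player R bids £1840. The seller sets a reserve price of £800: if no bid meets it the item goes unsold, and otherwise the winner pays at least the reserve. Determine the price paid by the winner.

Price paid: £1840.

Bids in descending order: Player K £3000, then Player R £1840, then Player W £1550, then Player T £1370, then Player H £620.
Player K has the highest bid, so Player K wins.
The second-highest bid is £1840, which exceeds the reserve, so that sets the price.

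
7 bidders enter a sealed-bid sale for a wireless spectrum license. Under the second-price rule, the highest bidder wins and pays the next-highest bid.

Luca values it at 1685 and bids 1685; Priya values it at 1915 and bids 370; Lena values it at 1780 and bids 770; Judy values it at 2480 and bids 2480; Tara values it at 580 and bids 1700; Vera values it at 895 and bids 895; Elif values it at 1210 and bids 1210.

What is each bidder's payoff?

Sorted high to low: Judy 2480 > Tara 1700 > Luca 1685 > Elif 1210 > Vera 895 > Lena 770 > Priya 370.
Judy has the top bid and wins; the price is the second-highest bid, 1700.
Judy's payoff = 2480 − 1700 = 780. All other bidders lose, so their payoff is 0.

Payoffs: Luca 0, Priya 0, Lena 0, Judy 780, Tara 0, Vera 0, Elif 0.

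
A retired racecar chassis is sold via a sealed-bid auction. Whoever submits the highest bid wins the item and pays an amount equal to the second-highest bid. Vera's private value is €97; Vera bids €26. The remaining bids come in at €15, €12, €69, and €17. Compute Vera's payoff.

€0

Highest competing bid: €69.
Vera's bid €26 is not the highest, so Vera loses, pays nothing, and earns zero payoff.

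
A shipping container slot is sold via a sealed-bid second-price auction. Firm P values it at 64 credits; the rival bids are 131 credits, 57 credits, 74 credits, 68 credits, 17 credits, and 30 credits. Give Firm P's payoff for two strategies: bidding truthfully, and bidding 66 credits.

(a) 0 credits  (b) 0 credits

The highest competing bid is 131 credits.
Bidding truthfully at 64 credits: the top bid is 131 credits (a rival), so Firm P loses. Payoff = 0 credits.
Bidding 66 credits: the top bid is 131 credits (a rival), so Firm P loses. Payoff = 0 credits.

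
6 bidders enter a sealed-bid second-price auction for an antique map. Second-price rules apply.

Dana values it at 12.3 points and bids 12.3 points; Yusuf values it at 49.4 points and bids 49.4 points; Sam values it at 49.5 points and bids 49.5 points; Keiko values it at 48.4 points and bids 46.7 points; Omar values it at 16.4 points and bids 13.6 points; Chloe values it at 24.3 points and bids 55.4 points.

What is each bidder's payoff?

Sorted high to low: Chloe 55.4 points, then Sam 49.5 points, then Yusuf 49.4 points, then Keiko 46.7 points, then Omar 13.6 points, then Dana 12.3 points.
Chloe has the top bid and wins; the price is the second-highest bid, 49.5 points.
Chloe's payoff = 24.3 points − 49.5 points = -25.2 points. All other bidders lose, so their payoff is 0.

Dana 0.0 points, Yusuf 0.0 points, Sam 0.0 points, Keiko 0.0 points, Omar 0.0 points, Chloe -25.2 points.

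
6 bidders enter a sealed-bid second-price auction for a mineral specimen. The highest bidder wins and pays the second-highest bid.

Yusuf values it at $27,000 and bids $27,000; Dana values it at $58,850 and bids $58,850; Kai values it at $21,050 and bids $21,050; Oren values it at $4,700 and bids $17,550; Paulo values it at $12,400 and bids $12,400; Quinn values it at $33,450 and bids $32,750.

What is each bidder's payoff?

Ordered from highest: Dana $58,850; Quinn $32,750; Yusuf $27,000; Kai $21,050; Oren $17,550; Paulo $12,400.
Dana has the top bid and wins; the price is the second-highest bid, $32,750.
Dana's payoff = $58,850 − $32,750 = $26,100. All other bidders lose, so their payoff is 0.

Payoffs: Yusuf $0, Dana $26,100, Kai $0, Oren $0, Paulo $0, Quinn $0.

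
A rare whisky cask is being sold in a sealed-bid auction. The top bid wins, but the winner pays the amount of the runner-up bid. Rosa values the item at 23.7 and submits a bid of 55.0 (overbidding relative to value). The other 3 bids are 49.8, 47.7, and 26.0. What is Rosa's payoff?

Rosa's payoff: -26.1.

Highest competing bid: 49.8.
Rosa's bid 55.0 is the highest overall, so Rosa wins and pays the second-highest bid, 49.8.
Payoff = value − price = 23.7 − 49.8 = -26.1.
Overbidding won the item at a price above value — truthful bidding would have avoided this loss.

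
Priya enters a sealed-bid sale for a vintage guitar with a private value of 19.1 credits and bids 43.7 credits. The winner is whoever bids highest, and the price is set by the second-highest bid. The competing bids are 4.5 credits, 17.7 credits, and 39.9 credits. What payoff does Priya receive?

-20.8 credits

Highest competing bid: 39.9 credits.
Priya's bid 43.7 credits is the highest overall, so Priya wins and pays the second-highest bid, 39.9 credits.
Payoff = value − price = 19.1 credits − 39.9 credits = -20.8 credits.
Overbidding won the item at a price above value — truthful bidding would have avoided this loss.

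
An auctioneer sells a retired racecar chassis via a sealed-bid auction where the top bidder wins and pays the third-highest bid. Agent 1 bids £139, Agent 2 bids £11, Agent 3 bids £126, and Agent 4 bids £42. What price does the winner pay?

Bids in descending order: Agent 1 £139; Agent 3 £126; Agent 4 £42; Agent 2 £11.
Agent 1 is the highest bidder, so Agent 1 wins.
Under the third-price rule, the price is the third-highest bid: £42.

The winner pays £42.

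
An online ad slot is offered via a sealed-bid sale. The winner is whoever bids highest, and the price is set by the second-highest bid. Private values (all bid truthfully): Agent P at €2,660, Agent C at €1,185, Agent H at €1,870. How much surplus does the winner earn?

Bids in descending order: Agent P €2,660 > Agent H €1,870 > Agent C €1,185.
Agent P wins with the top bid and pays the second-highest, €1,870.
Surplus = €2,660 − €1,870 = €790.

Surplus = €790.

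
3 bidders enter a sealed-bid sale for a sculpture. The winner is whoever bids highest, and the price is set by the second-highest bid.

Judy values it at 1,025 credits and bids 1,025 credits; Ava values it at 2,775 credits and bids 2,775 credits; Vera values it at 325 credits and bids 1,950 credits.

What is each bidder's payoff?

Judy 0 credits, Ava 825 credits, Vera 0 credits.

Ranking the bids: Ava 2,775 credits > Vera 1,950 credits > Judy 1,025 credits.
Ava has the top bid and wins; the price is the second-highest bid, 1,950 credits.
Ava's payoff = 2,775 credits − 1,950 credits = 825 credits. All other bidders lose, so their payoff is 0.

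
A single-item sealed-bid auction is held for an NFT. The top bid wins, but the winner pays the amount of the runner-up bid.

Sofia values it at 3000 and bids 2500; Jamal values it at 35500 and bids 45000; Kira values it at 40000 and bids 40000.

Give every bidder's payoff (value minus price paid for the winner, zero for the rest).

Ordered from highest: Jamal 45000; Kira 40000; Sofia 2500.
Jamal has the top bid and wins; the price is the second-highest bid, 40000.
Jamal's payoff = 35500 − 40000 = -4500. All other bidders lose, so their payoff is 0.

Payoffs: Sofia 0, Jamal -4500, Kira 0.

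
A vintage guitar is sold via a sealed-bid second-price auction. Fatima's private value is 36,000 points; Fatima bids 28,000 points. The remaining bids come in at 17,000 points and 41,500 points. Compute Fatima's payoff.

Fatima's payoff: 0 points.

Highest competing bid: 41,500 points.
Fatima's bid 28,000 points is not the highest, so Fatima loses, pays nothing, and earns zero payoff.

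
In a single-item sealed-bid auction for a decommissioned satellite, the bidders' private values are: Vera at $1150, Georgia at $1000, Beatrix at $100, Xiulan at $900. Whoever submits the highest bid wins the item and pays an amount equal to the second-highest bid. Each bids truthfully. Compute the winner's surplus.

Ordered from highest: Vera $1150; Georgia $1000; Xiulan $900; Beatrix $100.
Vera wins with the top bid and pays the second-highest, $1000.
Surplus = $1150 − $1000 = $150.

$150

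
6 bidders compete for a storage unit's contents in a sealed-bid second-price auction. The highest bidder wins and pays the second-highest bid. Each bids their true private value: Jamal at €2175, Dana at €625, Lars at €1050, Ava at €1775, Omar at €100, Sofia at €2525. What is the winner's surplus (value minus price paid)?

Winner's surplus: €350.

Bids in descending order: Sofia €2525, then Jamal €2175, then Ava €1775, then Lars €1050, then Dana €625, then Omar €100.
Sofia wins with the top bid and pays the second-highest, €2175.
Surplus = €2525 − €2175 = €350.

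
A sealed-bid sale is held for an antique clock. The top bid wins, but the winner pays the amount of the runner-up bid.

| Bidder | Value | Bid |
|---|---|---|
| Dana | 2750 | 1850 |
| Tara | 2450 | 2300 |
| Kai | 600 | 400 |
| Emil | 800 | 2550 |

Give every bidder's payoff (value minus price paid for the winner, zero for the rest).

Dana 0, Tara 0, Kai 0, Emil -1500.

Ordered from highest: Emil 2550, then Tara 2300, then Dana 1850, then Kai 400.
Emil has the top bid and wins; the price is the second-highest bid, 2300.
Emil's payoff = 800 − 2300 = -1500. All other bidders lose, so their payoff is 0.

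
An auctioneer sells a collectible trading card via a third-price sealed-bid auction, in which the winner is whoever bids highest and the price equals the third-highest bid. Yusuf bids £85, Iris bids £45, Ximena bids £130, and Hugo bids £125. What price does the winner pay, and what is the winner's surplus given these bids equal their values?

Ordered from highest: Ximena £130; Hugo £125; Yusuf £85; Iris £45.
Ximena is the highest bidder, so Ximena wins.
Under the third-price rule, the price is the third-highest bid: £85.
Surplus = £130 − £85 = £45.

The winner pays £85 for a surplus of £45.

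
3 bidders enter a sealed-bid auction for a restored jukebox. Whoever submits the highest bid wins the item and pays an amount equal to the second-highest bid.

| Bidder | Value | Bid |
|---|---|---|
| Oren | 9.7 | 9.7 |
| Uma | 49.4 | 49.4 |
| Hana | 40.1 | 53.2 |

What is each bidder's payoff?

Payoffs: Oren 0.0, Uma 0.0, Hana -9.3.

Ordered from highest: Hana 53.2; Uma 49.4; Oren 9.7.
Hana has the top bid and wins; the price is the second-highest bid, 49.4.
Hana's payoff = 40.1 − 49.4 = -9.3. All other bidders lose, so their payoff is 0.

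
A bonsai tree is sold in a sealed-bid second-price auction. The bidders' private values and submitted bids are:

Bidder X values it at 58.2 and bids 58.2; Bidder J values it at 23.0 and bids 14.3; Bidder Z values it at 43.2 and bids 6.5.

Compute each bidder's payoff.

Ranking the bids: Bidder X 58.2; Bidder J 14.3; Bidder Z 6.5.
Bidder X has the top bid and wins; the price is the second-highest bid, 14.3.
Bidder X's payoff = 58.2 − 14.3 = 43.9. All other bidders lose, so their payoff is 0.

Payoffs: Bidder X 43.9, Bidder J 0.0, Bidder Z 0.0.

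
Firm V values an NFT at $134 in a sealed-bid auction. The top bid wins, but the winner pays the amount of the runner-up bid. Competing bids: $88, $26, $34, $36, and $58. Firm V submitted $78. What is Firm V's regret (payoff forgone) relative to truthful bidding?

The highest competing bid is $88.
Bidding truthfully at $134: Firm V has the top bid, wins, and pays the second-highest bid $88. Payoff = $134 − $88 = $46.
Bidding $78: the top bid is $88 (a rival), so Firm V loses. Payoff = $0.
Regret = truthful payoff − actual payoff = $46 − $0 = $46.
Deviating from a truthful bid can only lose payoff in a second-price auction — never gain.

Regret: $46.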